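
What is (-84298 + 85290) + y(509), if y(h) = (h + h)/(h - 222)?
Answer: 285722/287 ≈ 995.55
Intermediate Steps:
y(h) = 2*h/(-222 + h) (y(h) = (2*h)/(-222 + h) = 2*h/(-222 + h))
(-84298 + 85290) + y(509) = (-84298 + 85290) + 2*509/(-222 + 509) = 992 + 2*509/287 = 992 + 2*509*(1/287) = 992 + 1018/287 = 285722/287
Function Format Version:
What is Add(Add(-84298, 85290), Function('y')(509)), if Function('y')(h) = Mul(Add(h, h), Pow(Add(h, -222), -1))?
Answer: Rational(285722, 287) ≈ 995.55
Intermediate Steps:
Function('y')(h) = Mul(2, h, Pow(Add(-222, h), -1)) (Function('y')(h) = Mul(Mul(2, h), Pow(Add(-222, h), -1)) = Mul(2, h, Pow(Add(-222, h), -1)))
Add(Add(-84298, 85290), Function('y')(509)) = Add(Add(-84298, 85290), Mul(2, 509, Pow(Add(-222, 509), -1))) = Add(992, Mul(2, 509, Pow(287, -1))) = Add(992, Mul(2, 509, Rational(1, 287))) = Add(992, Rational(1018, 287)) = Rational(285722, 287)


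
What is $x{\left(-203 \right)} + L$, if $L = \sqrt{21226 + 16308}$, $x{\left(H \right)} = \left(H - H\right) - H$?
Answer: $203 + 7 \sqrt{766} \approx 396.74$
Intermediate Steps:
$x{\left(H \right)} = - H$ ($x{\left(H \right)} = 0 - H = - H$)
$L = 7 \sqrt{766}$ ($L = \sqrt{37534} = 7 \sqrt{766} \approx 193.74$)
$x{\left(-203 \right)} + L = \left(-1\right) \left(-203\right) + 7 \sqrt{766} = 203 + 7 \sqrt{766}$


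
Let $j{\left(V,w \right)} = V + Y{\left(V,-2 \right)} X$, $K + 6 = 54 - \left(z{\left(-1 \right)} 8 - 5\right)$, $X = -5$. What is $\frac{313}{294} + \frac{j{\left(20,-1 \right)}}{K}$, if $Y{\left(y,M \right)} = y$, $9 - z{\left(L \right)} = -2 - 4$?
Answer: $\frac{44491}{19698} \approx 2.2587$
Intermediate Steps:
$z{\left(L \right)} = 15$ ($z{\left(L \right)} = 9 - \left(-2 - 4\right) = 9 - -6 = 9 + 6 = 15$)
$K = -67$ ($K = -6 + \left(54 - \left(15 \cdot 8 - 5\right)\right) = -6 + \left(54 - \left(120 - 5\right)\right) = -6 + \left(54 - 115\right) = -6 - 61 = -67$)
$j{\left(V,w \right)} = - 4 V$ ($j{\left(V,w \right)} = V + V \left(-5\right) = V - 5 V = - 4 V$)
$\frac{313}{294} + \frac{j{\left(20,-1 \right)}}{K} = \frac{313}{294} + \frac{\left(-4\right) 20}{-67} = 313 \cdot \frac{1}{294} - - \frac{80}{67} = \frac{313}{294} + \frac{80}{67} = \frac{44491}{19698}$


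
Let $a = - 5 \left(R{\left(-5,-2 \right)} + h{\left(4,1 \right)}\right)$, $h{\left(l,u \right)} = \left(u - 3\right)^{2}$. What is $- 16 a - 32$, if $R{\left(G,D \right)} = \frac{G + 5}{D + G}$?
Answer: $288$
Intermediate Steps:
$R{\left(G,D \right)} = \frac{5 + G}{D + G}$
$h{\left(l,u \right)} = \left(-3 + u\right)^{2}$
$a = -20$ ($a = - 5 \left(\frac{5 - 5}{-2 - 5} + \left(-3 + 1\right)^{2}\right) = - 5 \left(\frac{1}{-7} \cdot 0 + \left(-2\right)^{2}\right) = - 5 \left(\left(- \frac{1}{7}\right) 0 + 4\right) = - 5 \left(0 + 4\right) = \left(-5\right) 4 = -20$)
$- 16 a - 32 = \left(-16\right) \left(-20\right) - 32 = 320 - 32 = 288$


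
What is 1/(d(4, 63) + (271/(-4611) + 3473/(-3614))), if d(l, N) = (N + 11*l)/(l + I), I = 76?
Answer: 666566160/211796359 ≈ 3.1472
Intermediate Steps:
d(l, N) = (N + 11*l)/(76 + l) (d(l, N) = (N + 11*l)/(l + 76) = (N + 11*l)/(76 + l))
1/(d(4, 63) + (271/(-4611) + 3473/(-3614))) = 1/((63 + 11*4)/(76 + 4) + (271/(-4611) + 3473/(-3614))) = 1/((63 + 44)/80 + (271*(-1/4611) + 3473*(-1/3614))) = 1/((1/80)*107 + (-271/4611 - 3473/3614)) = 1/(107/80 - 16993397/16664154) = 1/(211796359/666566160) = 666566160/211796359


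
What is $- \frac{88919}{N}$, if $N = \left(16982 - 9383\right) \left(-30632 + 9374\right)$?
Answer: $\frac{88919}{161539542} \approx 0.00055045$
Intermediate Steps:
$N = -161539542$ ($N = 7599 \left(-21258\right) = -161539542$)
$- \frac{88919}{N} = - \frac{88919}{-161539542} = \left(-88919\right) \left(- \frac{1}{161539542}\right) = \frac{88919}{161539542}$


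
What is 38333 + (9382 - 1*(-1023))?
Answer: 48738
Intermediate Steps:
38333 + (9382 - 1*(-1023)) = 38333 + (9382 + 1023) = 38333 + 10405 = 48738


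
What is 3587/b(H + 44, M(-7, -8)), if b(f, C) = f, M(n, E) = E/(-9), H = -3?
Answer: 3587/41 ≈ 87.488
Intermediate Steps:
M(n, E) = -E/9 (M(n, E) = E*(-1/9) = -E/9)
3587/b(H + 44, M(-7, -8)) = 3587/(-3 + 44) = 3587/41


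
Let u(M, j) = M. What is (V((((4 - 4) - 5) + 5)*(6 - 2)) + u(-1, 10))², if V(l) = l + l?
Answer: 1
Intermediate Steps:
V(l) = 2*l
(V((((4 - 4) - 5) + 5)*(6 - 2)) + u(-1, 10))² = (2*((((4 - 4) - 5) + 5)*(6 - 2)) - 1)² = (2*(((0 - 5) + 5)*4) - 1)² = (2*((-5 + 5)*4) - 1)² = (2*(0*4) - 1)² = (2*0 - 1)² = (0 - 1)² = (-1)² = 1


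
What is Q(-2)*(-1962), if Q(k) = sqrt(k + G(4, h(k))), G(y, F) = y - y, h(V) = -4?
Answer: -1962*I*sqrt(2) ≈ -2774.7*I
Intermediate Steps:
G(y, F) = 0
Q(k) = sqrt(k) (Q(k) = sqrt(k + 0) = sqrt(k))
Q(-2)*(-1962) = sqrt(-2)*(-1962) = (I*sqrt(2))*(-1962) = -1962*I*sqrt(2)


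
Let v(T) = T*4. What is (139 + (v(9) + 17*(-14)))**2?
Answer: 3969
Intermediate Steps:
v(T) = 4*T
(139 + (v(9) + 17*(-14)))**2 = (139 + (4*9 + 17*(-14)))**2 = (139 + (36 - 238))**2 = (139 - 202)**2 = (-63)**2 = 3969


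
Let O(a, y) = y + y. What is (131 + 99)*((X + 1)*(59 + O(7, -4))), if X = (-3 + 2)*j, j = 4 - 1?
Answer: -23460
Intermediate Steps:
O(a, y) = 2*y
j = 3
X = -3 (X = (-3 + 2)*3 = -1*3 = -3)
(131 + 99)*((X + 1)*(59 + O(7, -4))) = (131 + 99)*((-3 + 1)*(59 + 2*(-4))) = 230*(-2*(59 - 8)) = 230*(-2*51) = 230*(-102) = -23460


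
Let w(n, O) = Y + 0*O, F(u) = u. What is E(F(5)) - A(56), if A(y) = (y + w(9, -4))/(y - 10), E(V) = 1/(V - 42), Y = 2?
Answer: -1096/851 ≈ -1.2879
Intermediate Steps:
w(n, O) = 2 (w(n, O) = 2 + 0*O = 2 + 0 = 2)
E(V) = 1/(-42 + V)
A(y) = (2 + y)/(-10 + y) (A(y) = (y + 2)/(y - 10) = (2 + y)/(-10 + y))
E(F(5)) - A(56) = 1/(-42 + 5) - (2 + 56)/(-10 + 56) = 1/(-37) - 58/46 = -1/37 - 58/46 = -1/37 - 1*29/23 = -1/37 - 29/23 = -1096/851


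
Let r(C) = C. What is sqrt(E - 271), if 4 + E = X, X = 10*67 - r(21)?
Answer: sqrt(374) ≈ 19.339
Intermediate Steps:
X = 649 (X = 10*67 - 1*21 = 670 - 21 = 649)
E = 645 (E = -4 + 649 = 645)
sqrt(E - 271) = sqrt(645 - 271) = sqrt(374)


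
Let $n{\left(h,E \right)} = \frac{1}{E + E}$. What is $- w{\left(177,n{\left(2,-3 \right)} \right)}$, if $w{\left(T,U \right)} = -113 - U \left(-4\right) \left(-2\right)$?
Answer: $\frac{335}{3} \approx 111.67$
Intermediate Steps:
$n{\left(h,E \right)} = \frac{1}{2 E}$
$w{\left(T,U \right)} = -113 - 8 U$ ($w{\left(T,U \right)} = -113 - - 4 U \left(-2\right) = -113 - 8 U$)
$- w{\left(177,n{\left(2,-3 \right)} \right)} = - (-113 - 8 \frac{1}{2 \left(-3\right)}) = - (-113 - 8 \cdot \frac{1}{2} \left(- \frac{1}{3}\right)) = - (-113 - - \frac{4}{3}) = - (-113 + \frac{4}{3}) = \left(-1\right) \left(- \frac{335}{3}\right) = \frac{335}{3}$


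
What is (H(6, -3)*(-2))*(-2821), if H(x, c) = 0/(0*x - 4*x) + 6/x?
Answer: 5642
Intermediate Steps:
H(x, c) = 6/x (H(x, c) = 0/(0 - 4*x) + 6/x = 0/((-4*x)) + 6/x = 0*(-1/(4*x)) + 6/x = 0 + 6/x = 6/x)
(H(6, -3)*(-2))*(-2821) = ((6/6)*(-2))*(-2821) = ((6*(1/6))*(-2))*(-2821) = (1*(-2))*(-2821) = -2*(-2821) = 5642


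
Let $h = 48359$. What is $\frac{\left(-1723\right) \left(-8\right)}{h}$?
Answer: $\frac{13784}{48359} \approx 0.28503$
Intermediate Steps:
$\frac{\left(-1723\right) \left(-8\right)}{h} = \frac{\left(-1723\right) \left(-8\right)}{48359} = 13784 \cdot \frac{1}{48359} = \frac{13784}{48359}$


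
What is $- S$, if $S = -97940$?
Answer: $97940$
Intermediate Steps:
$- S = \left(-1\right) \left(-97940\right) = 97940$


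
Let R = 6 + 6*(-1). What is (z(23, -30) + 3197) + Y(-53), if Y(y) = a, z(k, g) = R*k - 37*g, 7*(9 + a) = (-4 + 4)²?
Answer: 4298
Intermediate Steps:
a = -9 (a = -9 + (-4 + 4)²/7 = -9 + (⅐)*0² = -9 + (⅐)*0 = -9 + 0 = -9)
R = 0 (R = 6 - 6 = 0)
z(k, g) = -37*g (z(k, g) = 0*k - 37*g = 0 - 37*g = -37*g)
Y(y) = -9
(z(23, -30) + 3197) + Y(-53) = (-37*(-30) + 3197) - 9 = (1110 + 3197) - 9 = 4307 - 9 = 4298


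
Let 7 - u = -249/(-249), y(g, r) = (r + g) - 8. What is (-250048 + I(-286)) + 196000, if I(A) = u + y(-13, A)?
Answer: -54349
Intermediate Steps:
y(g, r) = -8 + g + r (y(g, r) = (g + r) - 8 = -8 + g + r)
u = 6 (u = 7 - (-249)/(-249) = 7 - (-249)*(-1)/249 = 7 - 1*1 = 7 - 1 = 6)
I(A) = -15 + A (I(A) = 6 + (-8 - 13 + A) = 6 + (-21 + A) = -15 + A)
(-250048 + I(-286)) + 196000 = (-250048 + (-15 - 286)) + 196000 = (-250048 - 301) + 196000 = -250349 + 196000 = -54349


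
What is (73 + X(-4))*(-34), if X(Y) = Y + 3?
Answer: -2448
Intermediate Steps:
X(Y) = 3 + Y
(73 + X(-4))*(-34) = (73 + (3 - 4))*(-34) = (73 - 1)*(-34) = 72*(-34) = -2448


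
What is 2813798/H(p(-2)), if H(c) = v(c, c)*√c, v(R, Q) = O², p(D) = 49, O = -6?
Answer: 1406899/126 ≈ 11166.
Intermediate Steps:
v(R, Q) = 36 (v(R, Q) = (-6)² = 36)
H(c) = 36*√c
2813798/H(p(-2)) = 2813798/((36*√49)) = 2813798/((36*7)) = 2813798/252 = 2813798*(1/252) = 1406899/126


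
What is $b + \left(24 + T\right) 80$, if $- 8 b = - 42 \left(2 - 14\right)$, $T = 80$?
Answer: $8257$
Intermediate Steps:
$b = -63$ ($b = - \frac{\left(-42\right) \left(2 - 14\right)}{8} = - \frac{\left(-42\right) \left(-12\right)}{8} = \left(- \frac{1}{8}\right) 504 = -63$)
$b + \left(24 + T\right) 80 = -63 + \left(24 + 80\right) 80 = -63 + 104 \cdot 80 = -63 + 8320 = 8257$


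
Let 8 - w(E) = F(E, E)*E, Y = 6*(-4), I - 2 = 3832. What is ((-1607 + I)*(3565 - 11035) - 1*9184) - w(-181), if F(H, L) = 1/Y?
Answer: -399476987/24 ≈ -1.6645e+7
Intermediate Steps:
I = 3834 (I = 2 + 3832 = 3834)
Y = -24
F(H, L) = -1/24 (F(H, L) = 1/(-24) = -1/24)
w(E) = 8 + E/24 (w(E) = 8 - (-1)*E/24 = 8 + E/24)
((-1607 + I)*(3565 - 11035) - 1*9184) - w(-181) = ((-1607 + 3834)*(3565 - 11035) - 1*9184) - (8 + (1/24)*(-181)) = (2227*(-7470) - 9184) - (8 - 181/24) = (-16635690 - 9184) - 1*11/24 = -16644874 - 11/24 = -399476987/24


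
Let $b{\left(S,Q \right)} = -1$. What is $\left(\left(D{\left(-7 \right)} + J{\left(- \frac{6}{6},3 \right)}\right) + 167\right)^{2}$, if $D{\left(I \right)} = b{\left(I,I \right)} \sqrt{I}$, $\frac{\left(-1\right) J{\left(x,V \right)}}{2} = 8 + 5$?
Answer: $\left(141 - i \sqrt{7}\right)^{2} \approx 19874.0 - 746.1 i$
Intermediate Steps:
$J{\left(x,V \right)} = -26$ ($J{\left(x,V \right)} = - 2 \left(8 + 5\right) = \left(-2\right) 13 = -26$)
$D{\left(I \right)} = - \sqrt{I}$
$\left(\left(D{\left(-7 \right)} + J{\left(- \frac{6}{6},3 \right)}\right) + 167\right)^{2} = \left(\left(- \sqrt{-7} - 26\right) + 167\right)^{2} = \left(\left(- i \sqrt{7} - 26\right) + 167\right)^{2} = \left(\left(-26 - i \sqrt{7}\right) + 167\right)^{2} = \left(141 - i \sqrt{7}\right)^{2}$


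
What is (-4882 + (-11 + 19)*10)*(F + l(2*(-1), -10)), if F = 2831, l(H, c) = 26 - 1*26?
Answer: -13594462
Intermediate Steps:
l(H, c) = 0 (l(H, c) = 26 - 26 = 0)
(-4882 + (-11 + 19)*10)*(F + l(2*(-1), -10)) = (-4882 + (-11 + 19)*10)*(2831 + 0) = (-4882 + 8*10)*2831 = (-4882 + 80)*2831 = -4802*2831 = -13594462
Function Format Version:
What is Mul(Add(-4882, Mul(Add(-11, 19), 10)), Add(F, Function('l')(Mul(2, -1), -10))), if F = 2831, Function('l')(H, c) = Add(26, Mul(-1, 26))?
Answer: -13594462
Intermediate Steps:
Function('l')(H, c) = 0 (Function('l')(H, c) = Add(26, -26) = 0)
Mul(Add(-4882, Mul(Add(-11, 19), 10)), Add(F, Function('l')(Mul(2, -1), -10))) = Mul(Add(-4882, Mul(Add(-11, 19), 10)), Add(2831, 0)) = Mul(Add(-4882, Mul(8, 10)), 2831) = Mul(Add(-4882, 80), 2831) = Mul(-4802, 2831) = -13594462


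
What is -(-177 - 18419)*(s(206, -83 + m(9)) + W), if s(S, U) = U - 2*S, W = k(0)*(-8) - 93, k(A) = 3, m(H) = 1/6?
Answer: -34132958/3 ≈ -1.1378e+7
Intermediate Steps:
m(H) = ⅙
W = -117 (W = 3*(-8) - 93 = -24 - 93 = -117)
-(-177 - 18419)*(s(206, -83 + m(9)) + W) = -(-177 - 18419)*(((-83 + ⅙) - 2*206) - 117) = -(-18596)*((-497/6 - 412) - 117) = -(-18596)*(-2969/6 - 117) = -(-18596)*(-3671)/6 = -1*34132958/3 = -34132958/3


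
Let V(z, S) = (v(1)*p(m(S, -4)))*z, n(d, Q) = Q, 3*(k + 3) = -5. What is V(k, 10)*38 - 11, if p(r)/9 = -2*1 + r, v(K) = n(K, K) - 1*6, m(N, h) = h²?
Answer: 111709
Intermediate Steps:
k = -14/3 (k = -3 + (⅓)*(-5) = -3 - 5/3 = -14/3 ≈ -4.6667)
v(K) = -6 + K (v(K) = K - 1*6 = K - 6 = -6 + K)
p(r) = -18 + 9*r (p(r) = 9*(-2*1 + r) = 9*(-2 + r) = -18 + 9*r)
V(z, S) = -630*z (V(z, S) = ((-6 + 1)*(-18 + 9*(-4)²))*z = (-5*(-18 + 9*16))*z = (-5*(-18 + 144))*z = (-5*126)*z = -630*z)
V(k, 10)*38 - 11 = -630*(-14/3)*38 - 11 = 2940*38 - 11 = 111720 - 11 = 111709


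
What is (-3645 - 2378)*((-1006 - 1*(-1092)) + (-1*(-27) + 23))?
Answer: -819128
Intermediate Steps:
(-3645 - 2378)*((-1006 - 1*(-1092)) + (-1*(-27) + 23)) = -6023*((-1006 + 1092) + (27 + 23)) = -6023*(86 + 50) = -6023*136 = -819128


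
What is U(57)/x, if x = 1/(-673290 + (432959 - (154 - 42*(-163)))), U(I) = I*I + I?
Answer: -817676286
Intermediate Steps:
U(I) = I + I² (U(I) = I² + I = I + I²)
x = -1/247331 (x = 1/(-673290 + (432959 - (154 + 6846))) = 1/(-673290 + (432959 - 1*7000)) = 1/(-673290 + (432959 - 7000)) = 1/(-673290 + 425959) = 1/(-247331) = -1/247331 ≈ -4.0432e-6)
U(57)/x = (57*(1 + 57))/(-1/247331) = (57*58)*(-247331) = 3306*(-247331) = -817676286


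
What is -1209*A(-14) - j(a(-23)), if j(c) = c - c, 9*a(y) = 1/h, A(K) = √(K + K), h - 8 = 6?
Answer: -2418*I*√7 ≈ -6397.4*I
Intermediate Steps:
h = 14 (h = 8 + 6 = 14)
A(K) = √2*√K (A(K) = √(2*K) = √2*√K)
a(y) = 1/126 (a(y) = (⅑)/14 = (⅑)*(1/14) = 1/126)
j(c) = 0
-1209*A(-14) - j(a(-23)) = -1209*√2*√(-14) - 1*0 = -1209*√2*I*√14 + 0 = -2418*I*√7 + 0 = -2418*I*√7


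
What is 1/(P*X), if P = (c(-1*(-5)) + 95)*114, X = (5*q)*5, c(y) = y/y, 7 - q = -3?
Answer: 1/2736000 ≈ 3.6550e-7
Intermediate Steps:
q = 10 (q = 7 - 1*(-3) = 7 + 3 = 10)
c(y) = 1
X = 250 (X = (5*10)*5 = 50*5 = 250)
P = 10944 (P = (1 + 95)*114 = 96*114 = 10944)
1/(P*X) = 1/(10944*250) = 1/2736000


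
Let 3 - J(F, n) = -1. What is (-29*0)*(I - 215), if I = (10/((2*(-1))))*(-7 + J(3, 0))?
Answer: 0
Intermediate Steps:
J(F, n) = 4 (J(F, n) = 3 - 1*(-1) = 3 + 1 = 4)
I = 15 (I = (10/((2*(-1))))*(-7 + 4) = (10/(-2))*(-3) = (10*(-½))*(-3) = -5*(-3) = 15)
(-29*0)*(I - 215) = (-29*0)*(15 - 215) = 0*(-200) = 0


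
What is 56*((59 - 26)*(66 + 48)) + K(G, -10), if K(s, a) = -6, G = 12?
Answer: 210666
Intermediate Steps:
56*((59 - 26)*(66 + 48)) + K(G, -10) = 56*((59 - 26)*(66 + 48)) - 6 = 56*(33*114) - 6 = 56*3762 - 6 = 210672 - 6 = 210666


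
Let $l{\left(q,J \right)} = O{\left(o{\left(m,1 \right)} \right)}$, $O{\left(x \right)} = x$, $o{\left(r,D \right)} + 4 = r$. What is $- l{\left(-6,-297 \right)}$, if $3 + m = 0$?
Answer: $7$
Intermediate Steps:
$m = -3$ ($m = -3 + 0 = -3$)
$o{\left(r,D \right)} = -4 + r$
$l{\left(q,J \right)} = -7$ ($l{\left(q,J \right)} = -4 - 3 = -7$)
$- l{\left(-6,-297 \right)} = \left(-1\right) \left(-7\right) = 7$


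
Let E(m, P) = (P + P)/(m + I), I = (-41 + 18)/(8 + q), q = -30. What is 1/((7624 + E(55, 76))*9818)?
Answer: 1233/92325880048 ≈ 1.3355e-8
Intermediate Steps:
I = 23/22 (I = (-41 + 18)/(8 - 30) = -23/(-22) = -23*(-1/22) = 23/22 ≈ 1.0455)
E(m, P) = 2*P/(23/22 + m) (E(m, P) = (P + P)/(m + 23/22) = (2*P)/(23/22 + m) = 2*P/(23/22 + m))
1/((7624 + E(55, 76))*9818) = 1/((7624 + 44*76/(23 + 22*55))*9818) = (1/9818)/(7624 + 44*76/(23 + 1210)) = (1/9818)/(7624 + 44*76/1233) = (1/9818)/(7624 + 44*76*(1/1233)) = (1/9818)/(7624 + 3344/1233) = (1/9818)/(9403736/1233) = (1233/9403736)*(1/9818) = 1233/92325880048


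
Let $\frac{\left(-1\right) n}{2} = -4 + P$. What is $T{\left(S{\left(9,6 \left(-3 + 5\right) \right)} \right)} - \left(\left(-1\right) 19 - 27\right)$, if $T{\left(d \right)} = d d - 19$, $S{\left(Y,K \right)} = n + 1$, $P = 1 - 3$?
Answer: $196$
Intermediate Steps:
$P = -2$ ($P = 1 - 3 = -2$)
$n = 12$ ($n = - 2 \left(-4 - 2\right) = \left(-2\right) \left(-6\right) = 12$)
$S{\left(Y,K \right)} = 13$ ($S{\left(Y,K \right)} = 12 + 1 = 13$)
$T{\left(d \right)} = -19 + d^{2}$ ($T{\left(d \right)} = d^{2} - 19 = -19 + d^{2}$)
$T{\left(S{\left(9,6 \left(-3 + 5\right) \right)} \right)} - \left(\left(-1\right) 19 - 27\right) = \left(-19 + 13^{2}\right) - \left(\left(-1\right) 19 - 27\right) = \left(-19 + 169\right) - \left(-19 - 27\right) = 150 - -46 = 150 + 46 = 196$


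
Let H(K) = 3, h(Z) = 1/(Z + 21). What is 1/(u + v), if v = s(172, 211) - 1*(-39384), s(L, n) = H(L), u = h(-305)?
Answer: 284/11185907 ≈ 2.5389e-5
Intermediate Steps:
h(Z) = 1/(21 + Z)
u = -1/284 (u = 1/(21 - 305) = 1/(-284) = -1/284 ≈ -0.0035211)
s(L, n) = 3
v = 39387 (v = 3 - 1*(-39384) = 3 + 39384 = 39387)
1/(u + v) = 1/(-1/284 + 39387) = 1/(11185907/284) = 284/11185907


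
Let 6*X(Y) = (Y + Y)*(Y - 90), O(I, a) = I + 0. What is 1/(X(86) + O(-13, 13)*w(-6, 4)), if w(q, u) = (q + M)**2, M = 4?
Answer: -3/500 ≈ -0.0060000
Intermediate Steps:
O(I, a) = I
w(q, u) = (4 + q)**2 (w(q, u) = (q + 4)**2 = (4 + q)**2)
X(Y) = Y*(-90 + Y)/3 (X(Y) = ((Y + Y)*(Y - 90))/6 = ((2*Y)*(-90 + Y))/6 = (2*Y*(-90 + Y))/6 = Y*(-90 + Y)/3)
1/(X(86) + O(-13, 13)*w(-6, 4)) = 1/((1/3)*86*(-90 + 86) - 13*(4 - 6)**2) = 1/((1/3)*86*(-4) - 13*(-2)**2) = 1/(-344/3 - 13*4) = 1/(-344/3 - 52) = 1/(-500/3) = -3/500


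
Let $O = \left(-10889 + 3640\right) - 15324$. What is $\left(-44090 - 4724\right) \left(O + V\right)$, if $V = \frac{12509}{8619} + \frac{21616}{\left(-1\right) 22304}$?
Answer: $\frac{389372377446071}{353379} \approx 1.1019 \cdot 10^{9}$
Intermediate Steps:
$V = \frac{340781}{706758}$ ($V = 12509 \cdot \frac{1}{8619} + \frac{21616}{-22304} = \frac{12509}{8619} + 21616 \left(- \frac{1}{22304}\right) = \frac{12509}{8619} - \frac{1351}{1394} = \frac{340781}{706758} \approx 0.48217$)
$O = -22573$ ($O = -7249 - 15324 = -22573$)
$\left(-44090 - 4724\right) \left(O + V\right) = \left(-44090 - 4724\right) \left(-22573 + \frac{340781}{706758}\right) = \left(-48814\right) \left(- \frac{15953307553}{706758}\right) = \frac{389372377446071}{353379}$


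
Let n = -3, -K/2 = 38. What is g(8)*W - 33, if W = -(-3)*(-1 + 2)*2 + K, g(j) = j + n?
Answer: -383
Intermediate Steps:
K = -76 (K = -2*38 = -76)
g(j) = -3 + j (g(j) = j - 3 = -3 + j)
W = -70 (W = -(-3)*(-1 + 2)*2 - 76 = -(-3)*2 - 76 = -1*(-3)*2 - 76 = 3*2 - 76 = 6 - 76 = -70)
g(8)*W - 33 = (-3 + 8)*(-70) - 33 = 5*(-70) - 33 = -350 - 33 = -383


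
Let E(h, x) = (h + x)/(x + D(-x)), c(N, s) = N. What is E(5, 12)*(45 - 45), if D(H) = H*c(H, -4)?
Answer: 0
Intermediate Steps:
D(H) = H**2 (D(H) = H*H = H**2)
E(h, x) = (h + x)/(x + x**2) (E(h, x) = (h + x)/(x + (-x)**2) = (h + x)/(x + x**2))
E(5, 12)*(45 - 45) = ((5 + 12)/(12*(1 + 12)))*(45 - 45) = ((1/12)*17/13)*0 = ((1/12)*(1/13)*17)*0 = (17/156)*0 = 0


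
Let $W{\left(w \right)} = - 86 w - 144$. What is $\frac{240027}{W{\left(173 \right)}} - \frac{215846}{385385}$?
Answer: $- \frac{13677892001}{827036210} \approx -16.538$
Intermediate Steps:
$W{\left(w \right)} = -144 - 86 w$
$\frac{240027}{W{\left(173 \right)}} - \frac{215846}{385385} = \frac{240027}{-144 - 14878} - \frac{215846}{385385} = \frac{240027}{-15022} - \frac{215846}{385385} = 240027 \left(- \frac{1}{15022}\right) - \frac{215846}{385385} = - \frac{240027}{15022} - \frac{215846}{385385} = - \frac{13677892001}{827036210}$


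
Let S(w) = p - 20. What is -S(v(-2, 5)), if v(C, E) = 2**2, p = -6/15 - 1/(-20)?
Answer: 407/20 ≈ 20.350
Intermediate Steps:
p = -7/20 (p = -6*1/15 - 1*(-1/20) = -2/5 + 1/20 = -7/20 ≈ -0.35000)
v(C, E) = 4
S(w) = -407/20 (S(w) = -7/20 - 20 = -407/20)
-S(v(-2, 5)) = -1*(-407/20) = 407/20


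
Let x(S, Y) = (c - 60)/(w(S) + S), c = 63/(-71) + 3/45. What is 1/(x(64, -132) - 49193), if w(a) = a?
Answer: -68160/3353027267 ≈ -2.0328e-5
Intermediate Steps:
c = -874/1065 (c = 63*(-1/71) + 3*(1/45) = -63/71 + 1/15 = -874/1065 ≈ -0.82066)
x(S, Y) = -32387/(1065*S) (x(S, Y) = (-874/1065 - 60)/(S + S) = -64774*1/(2*S)/1065 = -32387/(1065*S))
1/(x(64, -132) - 49193) = 1/(-32387/1065/64 - 49193) = 1/(-32387/1065*1/64 - 49193) = 1/(-32387/68160 - 49193) = 1/(-3353027267/68160) = -68160/3353027267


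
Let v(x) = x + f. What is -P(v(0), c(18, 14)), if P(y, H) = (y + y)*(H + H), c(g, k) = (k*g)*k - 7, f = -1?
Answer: 14084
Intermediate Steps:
c(g, k) = -7 + g*k**2 (c(g, k) = (g*k)*k - 7 = g*k**2 - 7 = -7 + g*k**2)
v(x) = -1 + x (v(x) = x - 1 = -1 + x)
P(y, H) = 4*H*y (P(y, H) = (2*y)*(2*H) = 4*H*y)
-P(v(0), c(18, 14)) = -4*(-7 + 18*14**2)*(-1 + 0) = -4*(-7 + 18*196)*(-1) = -4*(-7 + 3528)*(-1) = -4*3521*(-1) = -1*(-14084) = 14084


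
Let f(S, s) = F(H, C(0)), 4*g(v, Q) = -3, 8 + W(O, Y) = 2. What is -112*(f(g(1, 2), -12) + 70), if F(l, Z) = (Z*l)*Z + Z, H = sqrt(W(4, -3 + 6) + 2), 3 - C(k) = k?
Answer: -8176 - 2016*I ≈ -8176.0 - 2016.0*I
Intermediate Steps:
W(O, Y) = -6 (W(O, Y) = -8 + 2 = -6)
C(k) = 3 - k
H = 2*I (H = sqrt(-6 + 2) = sqrt(-4) = 2*I ≈ 2.0*I)
F(l, Z) = Z + l*Z**2 (F(l, Z) = l*Z**2 + Z = Z + l*Z**2)
g(v, Q) = -3/4 (g(v, Q) = (1/4)*(-3) = -3/4)
f(S, s) = 3 + 18*I (f(S, s) = (3 - 1*0)*(1 + (3 - 1*0)*(2*I)) = (3 + 0)*(1 + (3 + 0)*(2*I)) = 3*(1 + 3*(2*I)) = 3*(1 + 6*I) = 3 + 18*I)
-112*(f(g(1, 2), -12) + 70) = -112*((3 + 18*I) + 70) = -112*(73 + 18*I) = -8176 - 2016*I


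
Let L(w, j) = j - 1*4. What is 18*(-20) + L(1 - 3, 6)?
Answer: -358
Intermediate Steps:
L(w, j) = -4 + j (L(w, j) = j - 4 = -4 + j)
18*(-20) + L(1 - 3, 6) = 18*(-20) + (-4 + 6) = -360 + 2 = -358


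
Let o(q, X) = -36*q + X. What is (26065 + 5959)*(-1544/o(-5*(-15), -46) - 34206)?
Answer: -1503977249584/1373 ≈ -1.0954e+9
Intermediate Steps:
o(q, X) = X - 36*q
(26065 + 5959)*(-1544/o(-5*(-15), -46) - 34206) = (26065 + 5959)*(-1544/(-46 - (-180)*(-15)) - 34206) = 32024*(-1544/(-46 - 36*75) - 34206) = 32024*(-1544/(-46 - 2700) - 34206) = 32024*(-1544/(-2746) - 34206) = 32024*(-1544*(-1/2746) - 34206) = 32024*(772/1373 - 34206) = 32024*(-46964066/1373) = -1503977249584/1373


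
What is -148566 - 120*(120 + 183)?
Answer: -184926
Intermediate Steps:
-148566 - 120*(120 + 183) = -148566 - 120*303 = -148566 - 1*36360 = -148566 - 36360 = -184926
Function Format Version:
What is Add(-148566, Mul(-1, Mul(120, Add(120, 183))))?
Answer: -184926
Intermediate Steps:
Add(-148566, Mul(-1, Mul(120, Add(120, 183)))) = Add(-148566, Mul(-1, Mul(120, 303))) = Add(-148566, Mul(-1, 36360)) = Add(-148566, -36360) = -184926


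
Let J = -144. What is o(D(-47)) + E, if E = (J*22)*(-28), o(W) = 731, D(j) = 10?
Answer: 89435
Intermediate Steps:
E = 88704 (E = -144*22*(-28) = -3168*(-28) = 88704)
o(D(-47)) + E = 731 + 88704 = 89435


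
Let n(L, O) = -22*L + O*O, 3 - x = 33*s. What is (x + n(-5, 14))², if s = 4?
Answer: 31329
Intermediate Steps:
x = -129 (x = 3 - 33*4 = 3 - 1*132 = 3 - 132 = -129)
n(L, O) = O² - 22*L (n(L, O) = -22*L + O² = O² - 22*L)
(x + n(-5, 14))² = (-129 + (14² - 22*(-5)))² = (-129 + (196 + 110))² = (-129 + 306)² = 177² = 31329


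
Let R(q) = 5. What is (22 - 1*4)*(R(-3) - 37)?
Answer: -576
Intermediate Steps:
(22 - 1*4)*(R(-3) - 37) = (22 - 1*4)*(5 - 37) = (22 - 4)*(-32) = 18*(-32) = -576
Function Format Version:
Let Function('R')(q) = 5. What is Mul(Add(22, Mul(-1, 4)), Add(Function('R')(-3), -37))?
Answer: -576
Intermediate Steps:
Mul(Add(22, Mul(-1, 4)), Add(Function('R')(-3), -37)) = Mul(Add(22, Mul(-1, 4)), Add(5, -37)) = Mul(Add(22, -4), -32) = Mul(18, -32) = -576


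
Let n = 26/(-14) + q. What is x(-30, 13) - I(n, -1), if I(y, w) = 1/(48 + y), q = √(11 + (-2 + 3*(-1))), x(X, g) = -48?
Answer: -4995941/104035 + 49*√6/104035 ≈ -48.021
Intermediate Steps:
q = √6 (q = √(11 + (-2 - 3)) = √(11 - 5) = √6 ≈ 2.4495)
n = -13/7 + √6 (n = 26/(-14) + √6 = 26*(-1/14) + √6 = -13/7 + √6 ≈ 0.59235)
x(-30, 13) - I(n, -1) = -48 - 1/(48 + (-13/7 + √6)) = -48 - 1/(323/7 + √6)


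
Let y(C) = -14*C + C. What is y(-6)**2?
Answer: 6084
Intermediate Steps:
y(C) = -13*C
y(-6)**2 = (-13*(-6))**2 = 78**2 = 6084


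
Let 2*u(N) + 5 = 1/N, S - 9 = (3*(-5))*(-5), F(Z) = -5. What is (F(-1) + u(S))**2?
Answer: 1585081/28224 ≈ 56.161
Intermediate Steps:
S = 84 (S = 9 + (3*(-5))*(-5) = 9 - 15*(-5) = 9 + 75 = 84)
u(N) = -5/2 + 1/(2*N) (u(N) = -5/2 + (1/N)/2 = -5/2 + 1/(2*N))
(F(-1) + u(S))**2 = (-5 + (1/2)*(1 - 5*84)/84)**2 = (-5 + (1/2)*(1/84)*(1 - 420))**2 = (-5 + (1/2)*(1/84)*(-419))**2 = (-5 - 419/168)**2 = (-1259/168)**2 = 1585081/28224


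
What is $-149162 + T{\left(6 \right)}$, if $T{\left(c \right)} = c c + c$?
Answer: $-149120$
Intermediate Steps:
$T{\left(c \right)} = c + c^{2}$ ($T{\left(c \right)} = c^{2} + c = c + c^{2}$)
$-149162 + T{\left(6 \right)} = -149162 + 6 \left(1 + 6\right) = -149162 + 6 \cdot 7 = -149162 + 42 = -149120$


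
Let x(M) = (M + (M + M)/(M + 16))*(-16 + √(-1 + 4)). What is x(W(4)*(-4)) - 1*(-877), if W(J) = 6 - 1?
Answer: 1037 - 10*√3 ≈ 1019.7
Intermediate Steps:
W(J) = 5
x(M) = (-16 + √3)*(M + 2*M/(16 + M)) (x(M) = (M + (2*M)/(16 + M))*(-16 + √3) = (M + 2*M/(16 + M))*(-16 + √3) = (-16 + √3)*(M + 2*M/(16 + M)))
x(W(4)*(-4)) - 1*(-877) = (5*(-4))*(-288 - 80*(-4) + 18*√3 + (5*(-4))*√3)/(16 + 5*(-4)) - 1*(-877) = -20*(-288 - 16*(-20) + 18*√3 - 20*√3)/(16 - 20) + 877 = -20*(-288 + 320 + 18*√3 - 20*√3)/(-4) + 877 = -20*(-¼)*(32 - 2*√3) + 877 = (160 - 10*√3) + 877 = 1037 - 10*√3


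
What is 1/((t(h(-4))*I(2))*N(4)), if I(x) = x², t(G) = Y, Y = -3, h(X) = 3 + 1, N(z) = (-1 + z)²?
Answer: -1/108 ≈ -0.0092593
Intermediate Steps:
h(X) = 4
t(G) = -3
1/((t(h(-4))*I(2))*N(4)) = 1/((-3*2²)*(-1 + 4)²) = 1/(-3*4*3²) = 1/(-12*9) = 1/(-108) = -1/108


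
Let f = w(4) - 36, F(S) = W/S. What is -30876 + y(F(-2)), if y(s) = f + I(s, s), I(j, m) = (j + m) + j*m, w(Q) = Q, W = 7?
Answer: -123611/4 ≈ -30903.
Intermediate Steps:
I(j, m) = j + m + j*m
F(S) = 7/S
f = -32 (f = 4 - 36 = -32)
y(s) = -32 + s**2 + 2*s (y(s) = -32 + (s + s + s*s) = -32 + (s + s + s**2) = -32 + (s**2 + 2*s) = -32 + s**2 + 2*s)
-30876 + y(F(-2)) = -30876 + (-32 + (7/(-2))**2 + 2*(7/(-2))) = -30876 + (-32 + (7*(-1/2))**2 + 2*(7*(-1/2))) = -30876 + (-32 + (-7/2)**2 + 2*(-7/2)) = -30876 + (-32 + 49/4 - 7) = -30876 - 107/4 = -123611/4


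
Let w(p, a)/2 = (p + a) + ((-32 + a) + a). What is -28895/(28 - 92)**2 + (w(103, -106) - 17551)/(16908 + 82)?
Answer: -56483837/6959104 ≈ -8.1165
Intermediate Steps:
w(p, a) = -64 + 2*p + 6*a (w(p, a) = 2*((p + a) + ((-32 + a) + a)) = 2*((a + p) + (-32 + 2*a)) = 2*(-32 + p + 3*a) = -64 + 2*p + 6*a)
-28895/(28 - 92)**2 + (w(103, -106) - 17551)/(16908 + 82) = -28895/(28 - 92)**2 + ((-64 + 2*103 + 6*(-106)) - 17551)/(16908 + 82) = -28895/((-64)**2) + ((-64 + 206 - 636) - 17551)/16990 = -28895/4096 + (-494 - 17551)*(1/16990) = -28895*1/4096 - 18045*1/16990 = -28895/4096 - 3609/3398 = -56483837/6959104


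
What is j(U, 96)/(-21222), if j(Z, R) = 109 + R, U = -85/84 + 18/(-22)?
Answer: -205/21222 ≈ -0.0096598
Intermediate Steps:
U = -1691/924 (U = -85*1/84 + 18*(-1/22) = -85/84 - 9/11 = -1691/924 ≈ -1.8301)
j(U, 96)/(-21222) = (109 + 96)/(-21222) = 205*(-1/21222) = -205/21222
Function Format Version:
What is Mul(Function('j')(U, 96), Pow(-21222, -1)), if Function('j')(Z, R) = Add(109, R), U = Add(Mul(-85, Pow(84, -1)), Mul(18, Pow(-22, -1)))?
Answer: Rational(-205, 21222) ≈ -0.0096598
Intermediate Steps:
U = Rational(-1691, 924) (U = Add(Mul(-85, Rational(1, 84)), Mul(18, Rational(-1, 22))) = Add(Rational(-85, 84), Rational(-9, 11)) = Rational(-1691, 924) ≈ -1.8301)
Mul(Function('j')(U, 96), Pow(-21222, -1)) = Mul(Add(109, 96), Pow(-21222, -1)) = Mul(205, Rational(-1, 21222)) = Rational(-205, 21222)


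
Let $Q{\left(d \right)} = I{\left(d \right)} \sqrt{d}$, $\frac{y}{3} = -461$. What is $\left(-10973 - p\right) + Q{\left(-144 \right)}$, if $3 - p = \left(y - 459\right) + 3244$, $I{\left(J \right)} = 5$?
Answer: $-9574 + 60 i \approx -9574.0 + 60.0 i$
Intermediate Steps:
$y = -1383$ ($y = 3 \left(-461\right) = -1383$)
$p = -1399$ ($p = 3 - \left(\left(-1383 - 459\right) + 3244\right) = 3 - \left(-1842 + 3244\right) = 3 - 1402 = -1399$)
$Q{\left(d \right)} = 5 \sqrt{d}$
$\left(-10973 - p\right) + Q{\left(-144 \right)} = \left(-10973 - -1399\right) + 5 \sqrt{-144} = \left(-10973 + 1399\right) + 5 \cdot 12 i = -9574 + 60 i$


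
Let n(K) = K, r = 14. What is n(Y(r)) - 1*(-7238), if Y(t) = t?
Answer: 7252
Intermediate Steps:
n(Y(r)) - 1*(-7238) = 14 - 1*(-7238) = 14 + 7238 = 7252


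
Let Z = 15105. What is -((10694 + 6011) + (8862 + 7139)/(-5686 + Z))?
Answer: -157360396/9419 ≈ -16707.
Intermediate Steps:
-((10694 + 6011) + (8862 + 7139)/(-5686 + Z)) = -((10694 + 6011) + (8862 + 7139)/(-5686 + 15105)) = -(16705 + 16001/9419) = -1*157360396/9419 = -157360396/9419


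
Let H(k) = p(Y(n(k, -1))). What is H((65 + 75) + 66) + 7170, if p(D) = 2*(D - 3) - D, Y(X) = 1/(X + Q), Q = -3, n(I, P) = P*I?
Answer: 1497275/209 ≈ 7164.0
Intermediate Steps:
n(I, P) = I*P
Y(X) = 1/(-3 + X) (Y(X) = 1/(X - 3) = 1/(-3 + X))
p(D) = -6 + D (p(D) = 2*(-3 + D) - D = (-6 + 2*D) - D = -6 + D)
H(k) = -6 + 1/(-3 - k) (H(k) = -6 + 1/(-3 + k*(-1)) = -6 + 1/(-3 - k))
H((65 + 75) + 66) + 7170 = (19 + 6*((65 + 75) + 66))/(-3 - ((65 + 75) + 66)) + 7170 = (19 + 6*(140 + 66))/(-3 - (140 + 66)) + 7170 = (19 + 6*206)/(-3 - 1*206) + 7170 = (19 + 1236)/(-3 - 206) + 7170 = 1255/(-209) + 7170 = -1/209*1255 + 7170 = -1255/209 + 7170 = 1497275/209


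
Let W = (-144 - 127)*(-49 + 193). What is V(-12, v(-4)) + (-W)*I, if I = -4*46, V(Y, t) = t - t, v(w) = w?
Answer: -7180416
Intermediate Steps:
V(Y, t) = 0
I = -184
W = -39024 (W = -271*144 = -39024)
V(-12, v(-4)) + (-W)*I = 0 - 1*(-39024)*(-184) = 0 + 39024*(-184) = 0 - 7180416 = -7180416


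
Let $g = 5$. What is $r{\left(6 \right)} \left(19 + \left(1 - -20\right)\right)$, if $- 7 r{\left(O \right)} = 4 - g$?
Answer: $\frac{40}{7} \approx 5.7143$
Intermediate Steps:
$r{\left(O \right)} = \frac{1}{7}$ ($r{\left(O \right)} = - \frac{4 - 5}{7} = \left(- \frac{1}{7}\right) \left(-1\right) = \frac{1}{7}$)
$r{\left(6 \right)} \left(19 + \left(1 - -20\right)\right) = \frac{19 + \left(1 - -20\right)}{7} = \frac{19 + \left(1 + 20\right)}{7} = \frac{19 + 21}{7} = \frac{1}{7} \cdot 40 = \frac{40}{7}$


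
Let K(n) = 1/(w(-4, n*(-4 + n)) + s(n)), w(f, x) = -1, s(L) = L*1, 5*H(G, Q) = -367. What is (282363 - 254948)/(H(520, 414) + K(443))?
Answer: -60587150/162209 ≈ -373.51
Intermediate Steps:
H(G, Q) = -367/5 (H(G, Q) = (1/5)*(-367) = -367/5)
s(L) = L
K(n) = 1/(-1 + n)
(282363 - 254948)/(H(520, 414) + K(443)) = (282363 - 254948)/(-367/5 + 1/(-1 + 443)) = 27415/(-367/5 + 1/442) = 27415/(-162209/2210) = 27415*(-2210/162209) = -60587150/162209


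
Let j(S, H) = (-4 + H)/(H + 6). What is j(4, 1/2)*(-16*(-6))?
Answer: -672/13 ≈ -51.692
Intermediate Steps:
j(S, H) = (-4 + H)/(6 + H)
j(4, 1/2)*(-16*(-6)) = ((-4 + 1/2)/(6 + 1/2))*(-16*(-6)) = ((-4 + 1*(½))/(6 + 1*(½)))*96 = ((-4 + ½)/(6 + ½))*96 = (-7/2/(13/2))*96 = ((2/13)*(-7/2))*96 = -7/13*96 = -672/13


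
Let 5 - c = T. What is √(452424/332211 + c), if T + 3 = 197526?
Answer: 3*I*√269120439349894/110737 ≈ 444.43*I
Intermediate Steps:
T = 197523 (T = -3 + 197526 = 197523)
c = -197518 (c = 5 - 1*197523 = 5 - 197523 = -197518)
√(452424/332211 + c) = √(452424/332211 - 197518) = √(452424*(1/332211) - 197518) = √(150808/110737 - 197518) = √(-21872399958/110737) = 3*I*√269120439349894/110737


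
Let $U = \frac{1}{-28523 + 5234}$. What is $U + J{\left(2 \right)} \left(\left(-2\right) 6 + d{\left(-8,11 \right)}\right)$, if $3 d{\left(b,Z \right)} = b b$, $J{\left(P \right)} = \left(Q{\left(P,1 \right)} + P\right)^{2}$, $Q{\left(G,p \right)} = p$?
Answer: $\frac{1956275}{23289} \approx 84.0$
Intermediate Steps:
$J{\left(P \right)} = \left(1 + P\right)^{2}$
$d{\left(b,Z \right)} = \frac{b^{2}}{3}$ ($d{\left(b,Z \right)} = \frac{b b}{3} = \frac{b^{2}}{3}$)
$U = - \frac{1}{23289}$ ($U = \frac{1}{-23289} = - \frac{1}{23289} \approx -4.2939 \cdot 10^{-5}$)
$U + J{\left(2 \right)} \left(\left(-2\right) 6 + d{\left(-8,11 \right)}\right) = - \frac{1}{23289} + \left(1 + 2\right)^{2} \left(\left(-2\right) 6 + \frac{\left(-8\right)^{2}}{3}\right) = - \frac{1}{23289} + 3^{2} \left(-12 + \frac{1}{3} \cdot 64\right) = - \frac{1}{23289} + 9 \left(-12 + \frac{64}{3}\right) = - \frac{1}{23289} + 9 \cdot \frac{28}{3} = - \frac{1}{23289} + 84 = \frac{1956275}{23289}$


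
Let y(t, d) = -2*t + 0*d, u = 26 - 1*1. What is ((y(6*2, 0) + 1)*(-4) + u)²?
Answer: 13689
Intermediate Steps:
u = 25 (u = 26 - 1 = 25)
y(t, d) = -2*t (y(t, d) = -2*t + 0 = -2*t)
((y(6*2, 0) + 1)*(-4) + u)² = ((-12*2 + 1)*(-4) + 25)² = ((-2*12 + 1)*(-4) + 25)² = ((-24 + 1)*(-4) + 25)² = (-23*(-4) + 25)² = (92 + 25)² = 117² = 13689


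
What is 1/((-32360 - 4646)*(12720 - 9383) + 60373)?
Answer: -1/123428649 ≈ -8.1018e-9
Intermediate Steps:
1/((-32360 - 4646)*(12720 - 9383) + 60373) = 1/(-37006*3337 + 60373) = 1/(-123489022 + 60373) = 1/(-123428649) = -1/123428649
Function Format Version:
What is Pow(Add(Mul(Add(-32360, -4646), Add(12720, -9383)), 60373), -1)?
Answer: Rational(-1, 123428649) ≈ -8.1018e-9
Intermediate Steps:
Pow(Add(Mul(Add(-32360, -4646), Add(12720, -9383)), 60373), -1) = Pow(Add(Mul(-37006, 3337), 60373), -1) = Pow(Add(-123489022, 60373), -1) = Pow(-123428649, -1) = Rational(-1, 123428649)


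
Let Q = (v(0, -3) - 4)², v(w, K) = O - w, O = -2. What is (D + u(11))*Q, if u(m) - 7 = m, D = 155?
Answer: 6228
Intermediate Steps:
u(m) = 7 + m
v(w, K) = -2 - w
Q = 36 (Q = ((-2 - 1*0) - 4)² = ((-2 + 0) - 4)² = (-2 - 4)² = (-6)² = 36)
(D + u(11))*Q = (155 + (7 + 11))*36 = (155 + 18)*36 = 173*36 = 6228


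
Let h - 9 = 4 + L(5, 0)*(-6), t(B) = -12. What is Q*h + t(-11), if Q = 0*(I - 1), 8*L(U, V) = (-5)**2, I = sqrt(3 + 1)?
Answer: -12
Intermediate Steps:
I = 2 (I = sqrt(4) = 2)
L(U, V) = 25/8 (L(U, V) = (1/8)*(-5)**2 = (1/8)*25 = 25/8)
h = -23/4 (h = 9 + (4 + (25/8)*(-6)) = 9 + (4 - 75/4) = 9 - 59/4 = -23/4 ≈ -5.7500)
Q = 0 (Q = 0*(2 - 1) = 0*1 = 0)
Q*h + t(-11) = 0*(-23/4) - 12 = 0 - 12 = -12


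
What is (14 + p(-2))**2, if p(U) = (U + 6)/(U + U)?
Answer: 169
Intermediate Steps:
p(U) = (6 + U)/(2*U) (p(U) = (6 + U)/((2*U)) = (6 + U)*(1/(2*U)) = (6 + U)/(2*U))
(14 + p(-2))**2 = (14 + (1/2)*(6 - 2)/(-2))**2 = (14 + (1/2)*(-1/2)*4)**2 = (14 - 1)**2 = 13**2 = 169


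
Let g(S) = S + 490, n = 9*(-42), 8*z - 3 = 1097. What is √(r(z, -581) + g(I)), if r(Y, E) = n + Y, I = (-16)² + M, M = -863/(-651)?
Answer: √859172874/1302 ≈ 22.513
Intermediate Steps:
z = 275/2 (z = 3/8 + (⅛)*1097 = 3/8 + 1097/8 = 275/2 ≈ 137.50)
n = -378
M = 863/651 (M = -863*(-1/651) = 863/651 ≈ 1.3257)
I = 167519/651 (I = (-16)² + 863/651 = 256 + 863/651 = 167519/651 ≈ 257.33)
g(S) = 490 + S
r(Y, E) = -378 + Y
√(r(z, -581) + g(I)) = √((-378 + 275/2) + (490 + 167519/651)) = √(-481/2 + 486509/651) = √(659887/1302) = √859172874/1302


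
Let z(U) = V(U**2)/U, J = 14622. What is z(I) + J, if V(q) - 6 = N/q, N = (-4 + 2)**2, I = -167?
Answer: 68101256648/4657463 ≈ 14622.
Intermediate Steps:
N = 4 (N = (-2)**2 = 4)
V(q) = 6 + 4/q
z(U) = (6 + 4/U**2)/U (z(U) = (6 + 4/(U**2))/U = (6 + 4/U**2)/U)
z(I) + J = (4/(-167)**3 + 6/(-167)) + 14622 = (4*(-1/4657463) + 6*(-1/167)) + 14622 = (-4/4657463 - 6/167) + 14622 = -167338/4657463 + 14622 = 68101256648/4657463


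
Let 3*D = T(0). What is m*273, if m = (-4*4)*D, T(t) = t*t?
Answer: 0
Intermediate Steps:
T(t) = t²
D = 0 (D = (⅓)*0² = (⅓)*0 = 0)
m = 0 (m = -4*4*0 = -16*0 = 0)
m*273 = 0*273 = 0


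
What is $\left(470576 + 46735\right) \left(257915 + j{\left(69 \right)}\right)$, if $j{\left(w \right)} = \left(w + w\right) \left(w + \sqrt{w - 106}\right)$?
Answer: $138348101907 + 71388918 i \sqrt{37} \approx 1.3835 \cdot 10^{11} + 4.3424 \cdot 10^{8} i$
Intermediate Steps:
$j{\left(w \right)} = 2 w \left(w + \sqrt{-106 + w}\right)$
$\left(470576 + 46735\right) \left(257915 + j{\left(69 \right)}\right) = \left(470576 + 46735\right) \left(257915 + 2 \cdot 69 \left(69 + \sqrt{-106 + 69}\right)\right) = 517311 \left(257915 + 2 \cdot 69 \left(69 + \sqrt{-37}\right)\right) = 517311 \left(257915 + 2 \cdot 69 \left(69 + i \sqrt{37}\right)\right) = 517311 \left(257915 + \left(9522 + 138 i \sqrt{37}\right)\right) = 517311 \left(267437 + 138 i \sqrt{37}\right) = 138348101907 + 71388918 i \sqrt{37}$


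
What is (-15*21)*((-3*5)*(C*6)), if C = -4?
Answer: -113400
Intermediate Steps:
(-15*21)*((-3*5)*(C*6)) = (-15*21)*((-3*5)*(-4*6)) = -(-4725)*(-24) = -315*360 = -113400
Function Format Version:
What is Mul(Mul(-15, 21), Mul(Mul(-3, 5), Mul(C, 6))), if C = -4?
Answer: -113400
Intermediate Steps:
Mul(Mul(-15, 21), Mul(Mul(-3, 5), Mul(C, 6))) = Mul(Mul(-15, 21), Mul(Mul(-3, 5), Mul(-4, 6))) = Mul(-315, Mul(-15, -24)) = Mul(-315, 360) = -113400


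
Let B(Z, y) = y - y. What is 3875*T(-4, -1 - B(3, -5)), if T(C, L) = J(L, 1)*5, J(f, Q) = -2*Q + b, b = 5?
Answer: 58125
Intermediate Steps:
B(Z, y) = 0
J(f, Q) = 5 - 2*Q (J(f, Q) = -2*Q + 5 = 5 - 2*Q)
T(C, L) = 15 (T(C, L) = (5 - 2*1)*5 = (5 - 2)*5 = 3*5 = 15)
3875*T(-4, -1 - B(3, -5)) = 3875*15 = 58125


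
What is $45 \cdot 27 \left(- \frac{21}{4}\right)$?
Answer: $- \frac{25515}{4} \approx -6378.8$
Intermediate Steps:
$45 \cdot 27 \left(- \frac{21}{4}\right) = 1215 \left(\left(-21\right) \frac{1}{4}\right) = 1215 \left(- \frac{21}{4}\right) = - \frac{25515}{4}$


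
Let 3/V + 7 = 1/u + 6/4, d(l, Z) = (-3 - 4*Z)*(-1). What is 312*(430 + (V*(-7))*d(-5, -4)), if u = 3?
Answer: 3647904/31 ≈ 1.1767e+5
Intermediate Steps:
d(l, Z) = 3 + 4*Z
V = -18/31 (V = 3/(-7 + (1/3 + 6/4)) = 3/(-7 + (1*(1/3) + 6*(1/4))) = 3/(-7 + (1/3 + 3/2)) = 3/(-7 + 11/6) = 3/(-31/6) = 3*(-6/31) = -18/31 ≈ -0.58065)
312*(430 + (V*(-7))*d(-5, -4)) = 312*(430 + (-18/31*(-7))*(3 + 4*(-4))) = 312*(430 + 126*(3 - 16)/31) = 312*(430 + (126/31)*(-13)) = 312*(430 - 1638/31) = 312*(11692/31) = 3647904/31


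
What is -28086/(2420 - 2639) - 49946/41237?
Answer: 382414736/3010301 ≈ 127.04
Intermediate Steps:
-28086/(2420 - 2639) - 49946/41237 = -28086/(-219) - 49946*1/41237 = -28086*(-1/219) - 49946/41237 = 9362/73 - 49946/41237 = 382414736/3010301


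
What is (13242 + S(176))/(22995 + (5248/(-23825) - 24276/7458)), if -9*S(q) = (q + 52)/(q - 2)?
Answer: 102351297794900/177710184620271 ≈ 0.57594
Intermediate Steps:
S(q) = -(52 + q)/(9*(-2 + q)) (S(q) = -(q + 52)/(9*(q - 2)) = -(52 + q)/(9*(-2 + q)))
(13242 + S(176))/(22995 + (5248/(-23825) - 24276/7458)) = (13242 + (-52 - 1*176)/(9*(-2 + 176)))/(22995 + (5248/(-23825) - 24276/7458)) = (13242 + (⅑)*(-52 - 176)/174)/(22995 + (5248*(-1/23825) - 24276*1/7458)) = (13242 + (⅑)*(1/174)*(-228))/(22995 + (-5248/23825 - 4046/1243)) = (13242 - 38/261)/(22995 - 102919214/29614475) = 3456124/(261*(680881933411/29614475)) = (3456124/261)*(29614475/680881933411) = 102351297794900/177710184620271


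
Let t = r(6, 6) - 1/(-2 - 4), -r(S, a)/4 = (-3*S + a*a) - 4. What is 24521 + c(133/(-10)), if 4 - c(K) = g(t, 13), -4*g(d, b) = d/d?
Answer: 98101/4 ≈ 24525.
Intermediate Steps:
r(S, a) = 16 - 4*a² + 12*S (r(S, a) = -4*((-3*S + a*a) - 4) = -4*((-3*S + a²) - 4) = -4*((a² - 3*S) - 4) = -4*(-4 + a² - 3*S) = 16 - 4*a² + 12*S)
t = -335/6 (t = (16 - 4*6² + 12*6) - 1/(-2 - 4) = (16 - 4*36 + 72) - 1/(-6) = (16 - 144 + 72) - 1*(-⅙) = -56 + ⅙ = -335/6 ≈ -55.833)
g(d, b) = -¼ (g(d, b) = -d/(4*d) = -¼*1 = -¼)
c(K) = 17/4 (c(K) = 4 - 1*(-¼) = 4 + ¼ = 17/4)
24521 + c(133/(-10)) = 24521 + 17/4 = 98101/4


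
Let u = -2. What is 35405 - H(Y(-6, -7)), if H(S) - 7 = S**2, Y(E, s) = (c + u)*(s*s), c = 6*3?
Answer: -579258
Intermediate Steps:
c = 18
Y(E, s) = 16*s**2 (Y(E, s) = (18 - 2)*(s*s) = 16*s**2)
H(S) = 7 + S**2
35405 - H(Y(-6, -7)) = 35405 - (7 + (16*(-7)**2)**2) = 35405 - (7 + (16*49)**2) = 35405 - (7 + 784**2) = 35405 - (7 + 614656) = 35405 - 1*614663 = 35405 - 614663 = -579258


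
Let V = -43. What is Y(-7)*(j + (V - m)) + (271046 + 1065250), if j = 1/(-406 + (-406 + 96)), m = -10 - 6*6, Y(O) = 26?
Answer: 478421879/358 ≈ 1.3364e+6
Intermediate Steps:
m = -46 (m = -10 - 36 = -46)
j = -1/716 (j = 1/(-406 - 310) = 1/(-716) = -1/716 ≈ -0.0013966)
Y(-7)*(j + (V - m)) + (271046 + 1065250) = 26*(-1/716 + (-43 - 1*(-46))) + (271046 + 1065250) = 26*(-1/716 + (-43 + 46)) + 1336296 = 26*(-1/716 + 3) + 1336296 = 26*(2147/716) + 1336296 = 27911/358 + 1336296 = 478421879/358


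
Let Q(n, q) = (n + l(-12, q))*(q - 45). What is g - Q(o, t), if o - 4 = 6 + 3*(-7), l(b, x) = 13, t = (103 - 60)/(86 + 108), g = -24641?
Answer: -2381490/97 ≈ -24551.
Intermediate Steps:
t = 43/194 ≈ 0.22165
o = -11 (o = 4 + (6 + 3*(-7)) = 4 + (6 - 21) = 4 - 15 = -11)
Q(n, q) = (-45 + q)*(13 + n) (Q(n, q) = (n + 13)*(q - 45) = (13 + n)*(-45 + q) = (-45 + q)*(13 + n))
g - Q(o, t) = -24641 - (-585 - 45*(-11) + 13*(43/194) - 11*43/194) = -24641 - (-585 + 495 + 559/194 - 473/194) = -24641 - 1*(-8687/97) = -24641 + 8687/97 = -2381490/97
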